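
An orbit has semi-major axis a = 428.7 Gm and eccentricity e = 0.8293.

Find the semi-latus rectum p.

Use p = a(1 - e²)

Convert to SI: a = 428.7 Gm = 4.287e+11 m.
p = a (1 − e²).
p = 4.287e+11 · (1 − (0.8293)²) = 4.287e+11 · 0.312262 ≈ 1.339e+11 m = 133.9 Gm.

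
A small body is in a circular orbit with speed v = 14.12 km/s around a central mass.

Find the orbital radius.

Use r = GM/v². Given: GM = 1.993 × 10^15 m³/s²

Convert to SI: v = 14.12 km/s = 14120 m/s.
For a circular orbit, v² = GM / r, so r = GM / v².
r = 1.993e+15 / (14120)² m ≈ 9.996e+06 m = 9.996 Mm.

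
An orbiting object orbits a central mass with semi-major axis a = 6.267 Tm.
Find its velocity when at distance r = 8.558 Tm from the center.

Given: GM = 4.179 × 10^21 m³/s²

Convert to SI: a = 6.267 Tm = 6.267e+12 m; r = 8.558 Tm = 8.558e+12 m.
Vis-viva: v = √(GM · (2/r − 1/a)).
2/r − 1/a = 2/8.558e+12 − 1/6.267e+12 = 7.41335e-14 m⁻¹.
v = √(4.179e+21 · 7.41335e-14) m/s ≈ 1.76e+04 m/s = 17.6 km/s.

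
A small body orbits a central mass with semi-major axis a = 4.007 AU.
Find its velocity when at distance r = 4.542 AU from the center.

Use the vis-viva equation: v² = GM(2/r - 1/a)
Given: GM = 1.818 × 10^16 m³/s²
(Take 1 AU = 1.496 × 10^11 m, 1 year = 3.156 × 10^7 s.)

Convert to SI: a = 4.007 AU = 5.99447e+11 m; r = 4.542 AU = 6.79483e+11 m.
Vis-viva: v = √(GM · (2/r − 1/a)).
2/r − 1/a = 2/6.79483e+11 − 1/5.99447e+11 = 1.27521e-12 m⁻¹.
v = √(1.818e+16 · 1.27521e-12) m/s ≈ 152.3 m/s = 0.03212 AU/year.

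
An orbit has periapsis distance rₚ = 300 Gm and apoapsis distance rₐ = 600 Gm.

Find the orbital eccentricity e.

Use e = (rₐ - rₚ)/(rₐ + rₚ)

Convert to SI: rₚ = 300 Gm = 3e+11 m; rₐ = 600 Gm = 6e+11 m.
e = (rₐ − rₚ) / (rₐ + rₚ).
e = (6e+11 − 3e+11) / (6e+11 + 3e+11) = 3e+11 / 9e+11 ≈ 0.3333.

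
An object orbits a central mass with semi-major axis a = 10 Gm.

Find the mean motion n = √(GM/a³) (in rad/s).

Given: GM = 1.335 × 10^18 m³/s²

Convert to SI: a = 10 Gm = 1e+10 m.
n = √(GM / a³).
n = √(1.335e+18 / (1e+10)³) rad/s ≈ 1.155e-06 rad/s.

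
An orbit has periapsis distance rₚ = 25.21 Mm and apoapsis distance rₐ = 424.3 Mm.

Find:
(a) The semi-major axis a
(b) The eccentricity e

Convert to SI: rₚ = 25.21 Mm = 2.521e+07 m; rₐ = 424.3 Mm = 4.243e+08 m.
(a) a = (rₚ + rₐ) / 2 = (2.521e+07 + 4.243e+08) / 2 ≈ 2.248e+08 m = 224.8 Mm.
(b) e = (rₐ − rₚ) / (rₐ + rₚ) = (4.243e+08 − 2.521e+07) / (4.243e+08 + 2.521e+07) ≈ 0.8878.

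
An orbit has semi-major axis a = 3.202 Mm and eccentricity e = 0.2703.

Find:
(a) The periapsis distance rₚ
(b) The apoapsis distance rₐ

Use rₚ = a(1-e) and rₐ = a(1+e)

Convert to SI: a = 3.202 Mm = 3.202e+06 m.
(a) rₚ = a(1 − e) = 3.202e+06 · (1 − 0.2703) = 3.202e+06 · 0.7297 ≈ 2.336e+06 m = 2.336 Mm.
(b) rₐ = a(1 + e) = 3.202e+06 · (1 + 0.2703) = 3.202e+06 · 1.2703 ≈ 4.068e+06 m = 4.068 Mm.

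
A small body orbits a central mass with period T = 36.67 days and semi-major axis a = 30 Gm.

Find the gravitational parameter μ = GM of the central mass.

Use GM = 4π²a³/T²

Convert to SI: T = 36.67 days = 3.16829e+06 s; a = 30 Gm = 3e+10 m.
GM = 4π² · a³ / T².
GM = 4π² · (3e+10)³ / (3.16829e+06)² m³/s² ≈ 1.062e+20 m³/s² = 1.062 × 10^20 m³/s².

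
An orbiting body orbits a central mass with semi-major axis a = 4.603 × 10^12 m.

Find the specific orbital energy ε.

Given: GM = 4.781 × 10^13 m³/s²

ε = −GM / (2a).
ε = −4.781e+13 / (2 · 4.603e+12) J/kg ≈ -5.193 J/kg = -5.193 J/kg.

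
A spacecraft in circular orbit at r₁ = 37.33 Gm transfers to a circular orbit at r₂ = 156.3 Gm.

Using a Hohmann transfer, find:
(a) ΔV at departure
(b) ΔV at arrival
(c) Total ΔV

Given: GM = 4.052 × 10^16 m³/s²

Convert to SI: r₁ = 37.33 Gm = 3.733e+10 m; r₂ = 156.3 Gm = 1.563e+11 m.
Transfer semi-major axis: a_t = (r₁ + r₂)/2 = (3.733e+10 + 1.563e+11)/2 = 9.6815e+10 m.
Circular speeds: v₁ = √(GM/r₁) = 1041.85 m/s, v₂ = √(GM/r₂) = 509.161 m/s.
Transfer speeds (vis-viva v² = GM(2/r − 1/a_t)): v₁ᵗ = 1323.77 m/s, v₂ᵗ = 316.164 m/s.
(a) ΔV₁ = |v₁ᵗ − v₁| ≈ 281.9 m/s = 281.9 m/s.
(b) ΔV₂ = |v₂ − v₂ᵗ| ≈ 193 m/s = 193 m/s.
(c) ΔV_total = ΔV₁ + ΔV₂ ≈ 474.9 m/s = 474.9 m/s.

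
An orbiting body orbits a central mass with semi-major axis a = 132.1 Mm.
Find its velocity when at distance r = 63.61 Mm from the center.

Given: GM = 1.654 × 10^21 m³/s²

Convert to SI: a = 132.1 Mm = 1.321e+08 m; r = 63.61 Mm = 6.361e+07 m.
Vis-viva: v = √(GM · (2/r − 1/a)).
2/r − 1/a = 2/6.361e+07 − 1/1.321e+08 = 2.38716e-08 m⁻¹.
v = √(1.654e+21 · 2.38716e-08) m/s ≈ 6.284e+06 m/s = 6284 km/s.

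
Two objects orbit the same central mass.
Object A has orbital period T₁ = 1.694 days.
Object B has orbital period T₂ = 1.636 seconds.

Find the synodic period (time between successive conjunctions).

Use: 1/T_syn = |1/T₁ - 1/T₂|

Convert to SI: T₁ = 1.694 days = 146362 s.
T_syn = |T₁ · T₂ / (T₁ − T₂)|.
T_syn = |146362 · 1.636 / (146362 − 1.636)| s ≈ 1.636 s = 1.636 seconds.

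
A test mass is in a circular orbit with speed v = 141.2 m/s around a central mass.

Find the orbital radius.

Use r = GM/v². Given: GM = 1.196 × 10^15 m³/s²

For a circular orbit, v² = GM / r, so r = GM / v².
r = 1.196e+15 / (141.2)² m ≈ 5.999e+10 m = 59.99 Gm.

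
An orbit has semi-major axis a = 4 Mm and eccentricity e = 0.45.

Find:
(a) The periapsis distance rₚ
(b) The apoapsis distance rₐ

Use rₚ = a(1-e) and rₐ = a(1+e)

Convert to SI: a = 4 Mm = 4e+06 m.
(a) rₚ = a(1 − e) = 4e+06 · (1 − 0.45) = 4e+06 · 0.55 ≈ 2.2e+06 m = 2.2 Mm.
(b) rₐ = a(1 + e) = 4e+06 · (1 + 0.45) = 4e+06 · 1.45 ≈ 5.8e+06 m = 5.8 Mm.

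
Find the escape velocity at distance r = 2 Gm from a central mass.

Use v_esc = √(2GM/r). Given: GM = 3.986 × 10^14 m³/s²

Convert to SI: r = 2 Gm = 2e+09 m.
Escape velocity comes from setting total energy to zero: ½v² − GM/r = 0 ⇒ v_esc = √(2GM / r).
v_esc = √(2 · 3.986e+14 / 2e+09) m/s ≈ 631.3 m/s = 631.3 m/s.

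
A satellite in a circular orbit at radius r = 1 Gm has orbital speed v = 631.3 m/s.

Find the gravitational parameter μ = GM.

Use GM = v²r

Convert to SI: r = 1 Gm = 1e+09 m.
For a circular orbit v² = GM/r, so GM = v² · r.
GM = (631.3)² · 1e+09 m³/s² ≈ 3.985e+14 m³/s² = 3.985 × 10^14 m³/s².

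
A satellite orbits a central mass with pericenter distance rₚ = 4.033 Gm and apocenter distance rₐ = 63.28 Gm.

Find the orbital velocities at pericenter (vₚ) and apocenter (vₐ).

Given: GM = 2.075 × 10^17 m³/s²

Convert to SI: rₚ = 4.033 Gm = 4.033e+09 m; rₐ = 63.28 Gm = 6.328e+10 m.
Use the vis-viva equation v² = GM(2/r − 1/a) with a = (rₚ + rₐ)/2 = (4.033e+09 + 6.328e+10)/2 = 3.36565e+10 m.
vₚ = √(GM · (2/rₚ − 1/a)) = √(2.075e+17 · (2/4.033e+09 − 1/3.36565e+10)) m/s ≈ 9835 m/s = 9.835 km/s.
vₐ = √(GM · (2/rₐ − 1/a)) = √(2.075e+17 · (2/6.328e+10 − 1/3.36565e+10)) m/s ≈ 626.8 m/s = 626.8 m/s.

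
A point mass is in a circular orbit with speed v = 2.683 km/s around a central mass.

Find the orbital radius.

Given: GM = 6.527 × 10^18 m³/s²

Convert to SI: v = 2.683 km/s = 2683 m/s.
For a circular orbit, v² = GM / r, so r = GM / v².
r = 6.527e+18 / (2683)² m ≈ 9.067e+11 m = 906.7 Gm.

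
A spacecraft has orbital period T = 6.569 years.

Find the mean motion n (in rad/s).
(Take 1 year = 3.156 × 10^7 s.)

Convert to SI: T = 6.569 years = 2.07318e+08 s.
n = 2π / T.
n = 2π / 2.07318e+08 s ≈ 3.031e-08 rad/s.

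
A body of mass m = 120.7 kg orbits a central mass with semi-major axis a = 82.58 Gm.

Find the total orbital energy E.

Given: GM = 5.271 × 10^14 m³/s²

Convert to SI: a = 82.58 Gm = 8.258e+10 m.
E = −GMm / (2a).
E = −5.271e+14 · 120.7 / (2 · 8.258e+10) J ≈ -3.852e+05 J = -385.2 kJ.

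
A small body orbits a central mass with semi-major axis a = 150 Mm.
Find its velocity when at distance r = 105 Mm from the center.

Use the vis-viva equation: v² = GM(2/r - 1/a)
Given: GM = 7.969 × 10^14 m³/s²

Convert to SI: a = 150 Mm = 1.5e+08 m; r = 105 Mm = 1.05e+08 m.
Vis-viva: v = √(GM · (2/r − 1/a)).
2/r − 1/a = 2/1.05e+08 − 1/1.5e+08 = 1.2381e-08 m⁻¹.
v = √(7.969e+14 · 1.2381e-08) m/s ≈ 3141 m/s = 3.141 km/s.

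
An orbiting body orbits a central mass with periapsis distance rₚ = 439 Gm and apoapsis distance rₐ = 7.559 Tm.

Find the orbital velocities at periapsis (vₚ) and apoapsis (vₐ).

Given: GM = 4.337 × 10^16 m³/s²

Convert to SI: rₚ = 439 Gm = 4.39e+11 m; rₐ = 7.559 Tm = 7.559e+12 m.
Use the vis-viva equation v² = GM(2/r − 1/a) with a = (rₚ + rₐ)/2 = (4.39e+11 + 7.559e+12)/2 = 3.999e+12 m.
vₚ = √(GM · (2/rₚ − 1/a)) = √(4.337e+16 · (2/4.39e+11 − 1/3.999e+12)) m/s ≈ 432.1 m/s = 432.1 m/s.
vₐ = √(GM · (2/rₐ − 1/a)) = √(4.337e+16 · (2/7.559e+12 − 1/3.999e+12)) m/s ≈ 25.1 m/s = 25.1 m/s.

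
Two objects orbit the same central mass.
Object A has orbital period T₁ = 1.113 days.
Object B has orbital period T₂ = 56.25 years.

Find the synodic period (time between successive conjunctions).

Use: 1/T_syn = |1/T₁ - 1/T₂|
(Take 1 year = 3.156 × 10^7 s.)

Convert to SI: T₁ = 1.113 days = 96163.2 s; T₂ = 56.25 years = 1.77525e+09 s.
T_syn = |T₁ · T₂ / (T₁ − T₂)|.
T_syn = |96163.2 · 1.77525e+09 / (96163.2 − 1.77525e+09)| s ≈ 9.617e+04 s = 1.113 days.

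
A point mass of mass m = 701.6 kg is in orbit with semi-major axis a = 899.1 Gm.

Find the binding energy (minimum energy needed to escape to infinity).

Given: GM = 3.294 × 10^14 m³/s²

Convert to SI: a = 899.1 Gm = 8.991e+11 m.
Total orbital energy is E = −GMm/(2a); binding energy is E_bind = −E = GMm/(2a).
E_bind = 3.294e+14 · 701.6 / (2 · 8.991e+11) J ≈ 1.285e+05 J = 128.5 kJ.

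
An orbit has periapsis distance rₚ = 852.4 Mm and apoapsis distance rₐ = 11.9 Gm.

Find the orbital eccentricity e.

Convert to SI: rₚ = 852.4 Mm = 8.524e+08 m; rₐ = 11.9 Gm = 1.19e+10 m.
e = (rₐ − rₚ) / (rₐ + rₚ).
e = (1.19e+10 − 8.524e+08) / (1.19e+10 + 8.524e+08) = 1.10476e+10 / 1.27524e+10 ≈ 0.8663.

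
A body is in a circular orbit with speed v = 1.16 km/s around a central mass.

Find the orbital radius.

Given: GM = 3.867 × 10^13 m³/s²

Convert to SI: v = 1.16 km/s = 1160 m/s.
For a circular orbit, v² = GM / r, so r = GM / v².
r = 3.867e+13 / (1160)² m ≈ 2.874e+07 m = 2.874 × 10^7 m.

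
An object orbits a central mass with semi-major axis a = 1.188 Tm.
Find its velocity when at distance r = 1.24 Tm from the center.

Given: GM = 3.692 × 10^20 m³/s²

Convert to SI: a = 1.188 Tm = 1.188e+12 m; r = 1.24 Tm = 1.24e+12 m.
Vis-viva: v = √(GM · (2/r − 1/a)).
2/r − 1/a = 2/1.24e+12 − 1/1.188e+12 = 7.71152e-13 m⁻¹.
v = √(3.692e+20 · 7.71152e-13) m/s ≈ 1.687e+04 m/s = 16.87 km/s.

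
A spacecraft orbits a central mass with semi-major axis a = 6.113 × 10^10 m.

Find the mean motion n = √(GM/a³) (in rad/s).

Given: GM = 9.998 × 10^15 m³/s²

n = √(GM / a³).
n = √(9.998e+15 / (6.113e+10)³) rad/s ≈ 6.616e-09 rad/s.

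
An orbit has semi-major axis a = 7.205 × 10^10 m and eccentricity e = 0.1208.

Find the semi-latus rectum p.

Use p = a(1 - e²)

p = a (1 − e²).
p = 7.205e+10 · (1 − (0.1208)²) = 7.205e+10 · 0.985407 ≈ 7.1e+10 m = 7.1 × 10^10 m.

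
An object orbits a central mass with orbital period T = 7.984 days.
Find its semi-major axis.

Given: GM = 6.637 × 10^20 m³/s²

Convert to SI: T = 7.984 days = 689818 s.
Invert Kepler's third law: a = (GM · T² / (4π²))^(1/3).
Substituting T = 689818 s and GM = 6.637e+20 m³/s²:
a = (6.637e+20 · (689818)² / (4π²))^(1/3) m
a ≈ 2e+10 m = 20 Gm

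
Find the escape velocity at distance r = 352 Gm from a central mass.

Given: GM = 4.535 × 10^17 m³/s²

Convert to SI: r = 352 Gm = 3.52e+11 m.
Escape velocity comes from setting total energy to zero: ½v² − GM/r = 0 ⇒ v_esc = √(2GM / r).
v_esc = √(2 · 4.535e+17 / 3.52e+11) m/s ≈ 1605 m/s = 1.605 km/s.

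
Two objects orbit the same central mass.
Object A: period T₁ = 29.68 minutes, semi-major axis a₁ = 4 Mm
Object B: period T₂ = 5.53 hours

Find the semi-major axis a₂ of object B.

Convert to SI: T₁ = 29.68 minutes = 1780.8 s; a₁ = 4 Mm = 4e+06 m; T₂ = 5.53 hours = 19908 s.
Kepler's third law: (T₁/T₂)² = (a₁/a₂)³ ⇒ a₂ = a₁ · (T₂/T₁)^(2/3).
T₂/T₁ = 19908 / 1780.8 = 11.1792.
a₂ = 4e+06 · (11.1792)^(2/3) m ≈ 2e+07 m = 20 Mm.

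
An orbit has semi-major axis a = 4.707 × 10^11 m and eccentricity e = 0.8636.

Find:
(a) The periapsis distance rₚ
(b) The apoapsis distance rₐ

(a) rₚ = a(1 − e) = 4.707e+11 · (1 − 0.8636) = 4.707e+11 · 0.1364 ≈ 6.42e+10 m = 6.42 × 10^10 m.
(b) rₐ = a(1 + e) = 4.707e+11 · (1 + 0.8636) = 4.707e+11 · 1.8636 ≈ 8.772e+11 m = 8.772 × 10^11 m.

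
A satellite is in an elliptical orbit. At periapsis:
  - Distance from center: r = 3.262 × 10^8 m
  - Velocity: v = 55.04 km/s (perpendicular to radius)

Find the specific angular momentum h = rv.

Convert to SI: v = 55.04 km/s = 55040 m/s.
With v perpendicular to r, h = r · v.
h = 3.262e+08 · 55040 m²/s ≈ 1.795e+13 m²/s.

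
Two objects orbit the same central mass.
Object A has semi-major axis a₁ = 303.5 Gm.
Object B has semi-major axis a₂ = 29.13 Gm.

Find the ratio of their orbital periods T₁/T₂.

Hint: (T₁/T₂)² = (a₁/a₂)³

Convert to SI: a₁ = 303.5 Gm = 3.035e+11 m; a₂ = 29.13 Gm = 2.913e+10 m.
From Kepler's third law, (T₁/T₂)² = (a₁/a₂)³, so T₁/T₂ = (a₁/a₂)^(3/2).
a₁/a₂ = 3.035e+11 / 2.913e+10 = 10.4188.
T₁/T₂ = (10.4188)^(3/2) ≈ 33.63.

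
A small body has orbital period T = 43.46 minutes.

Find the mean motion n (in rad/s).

Convert to SI: T = 43.46 minutes = 2607.6 s.
n = 2π / T.
n = 2π / 2607.6 s ≈ 0.00241 rad/s.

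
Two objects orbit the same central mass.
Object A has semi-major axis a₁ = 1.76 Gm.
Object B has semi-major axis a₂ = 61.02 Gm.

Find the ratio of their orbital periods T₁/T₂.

Convert to SI: a₁ = 1.76 Gm = 1.76e+09 m; a₂ = 61.02 Gm = 6.102e+10 m.
From Kepler's third law, (T₁/T₂)² = (a₁/a₂)³, so T₁/T₂ = (a₁/a₂)^(3/2).
a₁/a₂ = 1.76e+09 / 6.102e+10 = 0.028843.
T₁/T₂ = (0.028843)^(3/2) ≈ 0.004898.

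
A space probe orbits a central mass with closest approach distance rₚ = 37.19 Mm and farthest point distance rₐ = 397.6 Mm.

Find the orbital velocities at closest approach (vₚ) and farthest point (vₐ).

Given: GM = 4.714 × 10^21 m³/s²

Convert to SI: rₚ = 37.19 Mm = 3.719e+07 m; rₐ = 397.6 Mm = 3.976e+08 m.
Use the vis-viva equation v² = GM(2/r − 1/a) with a = (rₚ + rₐ)/2 = (3.719e+07 + 3.976e+08)/2 = 2.17395e+08 m.
vₚ = √(GM · (2/rₚ − 1/a)) = √(4.714e+21 · (2/3.719e+07 − 1/2.17395e+08)) m/s ≈ 1.523e+07 m/s = 1.523e+04 km/s.
vₐ = √(GM · (2/rₐ − 1/a)) = √(4.714e+21 · (2/3.976e+08 − 1/2.17395e+08)) m/s ≈ 1.424e+06 m/s = 1424 km/s.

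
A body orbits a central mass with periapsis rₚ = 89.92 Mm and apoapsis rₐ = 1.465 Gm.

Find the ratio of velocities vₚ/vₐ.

Convert to SI: rₚ = 89.92 Mm = 8.992e+07 m; rₐ = 1.465 Gm = 1.465e+09 m.
Conservation of angular momentum gives rₚvₚ = rₐvₐ, so vₚ/vₐ = rₐ/rₚ.
vₚ/vₐ = 1.465e+09 / 8.992e+07 ≈ 16.29.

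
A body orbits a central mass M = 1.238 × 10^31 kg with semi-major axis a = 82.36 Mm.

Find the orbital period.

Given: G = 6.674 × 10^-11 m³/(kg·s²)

Convert to SI: a = 82.36 Mm = 8.236e+07 m.
GM = G · M = 6.674e-11 · 1.238e+31 = 8.26241e+20 m³/s².
Kepler's third law: T = 2π √(a³ / GM).
Substituting a = 8.236e+07 m and GM = 8.26241e+20 m³/s²:
T = 2π √((8.236e+07)³ / 8.26241e+20) s
T ≈ 163.4 s = 2.723 minutes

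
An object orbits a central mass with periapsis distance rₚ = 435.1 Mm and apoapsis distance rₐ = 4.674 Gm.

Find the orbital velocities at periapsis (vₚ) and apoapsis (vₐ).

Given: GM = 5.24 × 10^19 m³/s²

Convert to SI: rₚ = 435.1 Mm = 4.351e+08 m; rₐ = 4.674 Gm = 4.674e+09 m.
Use the vis-viva equation v² = GM(2/r − 1/a) with a = (rₚ + rₐ)/2 = (4.351e+08 + 4.674e+09)/2 = 2.55455e+09 m.
vₚ = √(GM · (2/rₚ − 1/a)) = √(5.24e+19 · (2/4.351e+08 − 1/2.55455e+09)) m/s ≈ 4.694e+05 m/s = 469.4 km/s.
vₐ = √(GM · (2/rₐ − 1/a)) = √(5.24e+19 · (2/4.674e+09 − 1/2.55455e+09)) m/s ≈ 4.37e+04 m/s = 43.7 km/s.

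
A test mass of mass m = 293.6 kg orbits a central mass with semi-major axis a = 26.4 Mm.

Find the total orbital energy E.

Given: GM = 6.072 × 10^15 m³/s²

Convert to SI: a = 26.4 Mm = 2.64e+07 m.
E = −GMm / (2a).
E = −6.072e+15 · 293.6 / (2 · 2.64e+07) J ≈ -3.376e+10 J = -33.76 GJ.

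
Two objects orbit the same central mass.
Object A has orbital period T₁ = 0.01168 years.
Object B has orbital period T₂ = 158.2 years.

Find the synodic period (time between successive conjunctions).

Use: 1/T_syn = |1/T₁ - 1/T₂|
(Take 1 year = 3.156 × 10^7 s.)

Convert to SI: T₁ = 0.01168 years = 368621 s; T₂ = 158.2 years = 4.99279e+09 s.
T_syn = |T₁ · T₂ / (T₁ − T₂)|.
T_syn = |368621 · 4.99279e+09 / (368621 − 4.99279e+09)| s ≈ 3.686e+05 s = 0.01168 years.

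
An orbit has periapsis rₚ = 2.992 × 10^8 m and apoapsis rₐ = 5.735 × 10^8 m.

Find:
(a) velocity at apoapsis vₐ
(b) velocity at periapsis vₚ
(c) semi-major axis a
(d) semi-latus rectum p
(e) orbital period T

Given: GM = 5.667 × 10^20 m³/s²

(a) With a = (rₚ + rₐ)/2 = 4.3635e+08 m, vₐ = √(GM (2/rₐ − 1/a)) = √(5.667e+20 · (2/5.735e+08 − 1/4.3635e+08)) m/s ≈ 8.231e+05 m/s
(b) With a = (rₚ + rₐ)/2 = 4.3635e+08 m, vₚ = √(GM (2/rₚ − 1/a)) = √(5.667e+20 · (2/2.992e+08 − 1/4.3635e+08)) m/s ≈ 1.578e+06 m/s
(c) a = (rₚ + rₐ)/2 = (2.992e+08 + 5.735e+08)/2 ≈ 4.364e+08 m
(d) From a = (rₚ + rₐ)/2 = 4.3635e+08 m and e = (rₐ − rₚ)/(rₐ + rₚ) = 0.314312, p = a(1 − e²) = 4.3635e+08 · (1 − (0.314312)²) ≈ 3.932e+08 m
(e) With a = (rₚ + rₐ)/2 = 4.3635e+08 m, T = 2π √(a³/GM) = 2π √((4.3635e+08)³/5.667e+20) s ≈ 2406 s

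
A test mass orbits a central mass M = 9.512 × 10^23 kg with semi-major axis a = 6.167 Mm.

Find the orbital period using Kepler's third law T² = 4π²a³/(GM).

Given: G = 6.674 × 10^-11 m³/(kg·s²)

Convert to SI: a = 6.167 Mm = 6.167e+06 m.
GM = G · M = 6.674e-11 · 9.512e+23 = 6.34831e+13 m³/s².
Kepler's third law: T = 2π √(a³ / GM).
Substituting a = 6.167e+06 m and GM = 6.34831e+13 m³/s²:
T = 2π √((6.167e+06)³ / 6.34831e+13) s
T ≈ 1.208e+04 s = 3.355 hours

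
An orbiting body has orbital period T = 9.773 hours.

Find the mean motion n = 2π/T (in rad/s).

Convert to SI: T = 9.773 hours = 35182.8 s.
n = 2π / T.
n = 2π / 35182.8 s ≈ 0.0001786 rad/s.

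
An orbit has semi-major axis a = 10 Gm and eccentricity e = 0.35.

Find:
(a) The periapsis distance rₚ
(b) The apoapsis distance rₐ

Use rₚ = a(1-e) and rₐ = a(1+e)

Convert to SI: a = 10 Gm = 1e+10 m.
(a) rₚ = a(1 − e) = 1e+10 · (1 − 0.35) = 1e+10 · 0.65 ≈ 6.5e+09 m = 6.5 Gm.
(b) rₐ = a(1 + e) = 1e+10 · (1 + 0.35) = 1e+10 · 1.35 ≈ 1.35e+10 m = 13.5 Gm.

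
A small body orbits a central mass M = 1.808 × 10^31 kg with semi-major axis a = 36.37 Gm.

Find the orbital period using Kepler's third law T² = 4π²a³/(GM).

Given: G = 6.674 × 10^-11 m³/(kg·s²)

Convert to SI: a = 36.37 Gm = 3.637e+10 m.
GM = G · M = 6.674e-11 · 1.808e+31 = 1.20666e+21 m³/s².
Kepler's third law: T = 2π √(a³ / GM).
Substituting a = 3.637e+10 m and GM = 1.20666e+21 m³/s²:
T = 2π √((3.637e+10)³ / 1.20666e+21) s
T ≈ 1.255e+06 s = 14.52 days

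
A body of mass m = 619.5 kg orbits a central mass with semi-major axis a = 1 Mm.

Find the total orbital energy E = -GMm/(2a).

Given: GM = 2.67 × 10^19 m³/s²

Convert to SI: a = 1 Mm = 1e+06 m.
E = −GMm / (2a).
E = −2.67e+19 · 619.5 / (2 · 1e+06) J ≈ -8.27e+15 J = -8.27 PJ.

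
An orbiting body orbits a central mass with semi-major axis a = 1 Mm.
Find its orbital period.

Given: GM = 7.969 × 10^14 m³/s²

Convert to SI: a = 1 Mm = 1e+06 m.
Kepler's third law: T = 2π √(a³ / GM).
Substituting a = 1e+06 m and GM = 7.969e+14 m³/s²:
T = 2π √((1e+06)³ / 7.969e+14) s
T ≈ 222.6 s = 3.71 minutes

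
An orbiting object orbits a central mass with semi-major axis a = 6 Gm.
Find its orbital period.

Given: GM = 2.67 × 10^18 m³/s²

Convert to SI: a = 6 Gm = 6e+09 m.
Kepler's third law: T = 2π √(a³ / GM).
Substituting a = 6e+09 m and GM = 2.67e+18 m³/s²:
T = 2π √((6e+09)³ / 2.67e+18) s
T ≈ 1.787e+06 s = 20.68 days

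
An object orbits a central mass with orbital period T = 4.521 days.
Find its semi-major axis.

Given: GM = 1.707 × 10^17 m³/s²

Convert to SI: T = 4.521 days = 390614 s.
Invert Kepler's third law: a = (GM · T² / (4π²))^(1/3).
Substituting T = 390614 s and GM = 1.707e+17 m³/s²:
a = (1.707e+17 · (390614)² / (4π²))^(1/3) m
a ≈ 8.705e+08 m = 870.5 Mm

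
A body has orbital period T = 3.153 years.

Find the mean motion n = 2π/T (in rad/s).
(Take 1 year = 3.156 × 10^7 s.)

Convert to SI: T = 3.153 years = 9.95087e+07 s.
n = 2π / T.
n = 2π / 9.95087e+07 s ≈ 6.314e-08 rad/s.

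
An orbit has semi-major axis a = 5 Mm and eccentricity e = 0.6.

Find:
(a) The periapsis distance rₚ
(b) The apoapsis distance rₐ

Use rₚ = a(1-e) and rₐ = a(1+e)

Convert to SI: a = 5 Mm = 5e+06 m.
(a) rₚ = a(1 − e) = 5e+06 · (1 − 0.6) = 5e+06 · 0.4 ≈ 2e+06 m = 2 Mm.
(b) rₐ = a(1 + e) = 5e+06 · (1 + 0.6) = 5e+06 · 1.6 ≈ 8e+06 m = 8 Mm.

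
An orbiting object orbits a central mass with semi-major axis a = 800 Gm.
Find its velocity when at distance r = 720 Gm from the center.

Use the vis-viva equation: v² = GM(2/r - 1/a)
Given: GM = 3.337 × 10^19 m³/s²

Convert to SI: a = 800 Gm = 8e+11 m; r = 720 Gm = 7.2e+11 m.
Vis-viva: v = √(GM · (2/r − 1/a)).
2/r − 1/a = 2/7.2e+11 − 1/8e+11 = 1.52778e-12 m⁻¹.
v = √(3.337e+19 · 1.52778e-12) m/s ≈ 7140 m/s = 7.14 km/s.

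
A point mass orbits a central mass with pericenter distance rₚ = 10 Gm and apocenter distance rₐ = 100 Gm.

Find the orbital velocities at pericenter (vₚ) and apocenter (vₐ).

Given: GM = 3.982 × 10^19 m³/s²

Convert to SI: rₚ = 10 Gm = 1e+10 m; rₐ = 100 Gm = 1e+11 m.
Use the vis-viva equation v² = GM(2/r − 1/a) with a = (rₚ + rₐ)/2 = (1e+10 + 1e+11)/2 = 5.5e+10 m.
vₚ = √(GM · (2/rₚ − 1/a)) = √(3.982e+19 · (2/1e+10 − 1/5.5e+10)) m/s ≈ 8.509e+04 m/s = 85.09 km/s.
vₐ = √(GM · (2/rₐ − 1/a)) = √(3.982e+19 · (2/1e+11 − 1/5.5e+10)) m/s ≈ 8509 m/s = 8.509 km/s.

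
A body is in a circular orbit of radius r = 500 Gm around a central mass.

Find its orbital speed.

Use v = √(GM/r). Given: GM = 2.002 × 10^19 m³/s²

Convert to SI: r = 500 Gm = 5e+11 m.
For a circular orbit, gravity supplies the centripetal force, so v = √(GM / r).
v = √(2.002e+19 / 5e+11) m/s ≈ 6328 m/s = 6.328 km/s.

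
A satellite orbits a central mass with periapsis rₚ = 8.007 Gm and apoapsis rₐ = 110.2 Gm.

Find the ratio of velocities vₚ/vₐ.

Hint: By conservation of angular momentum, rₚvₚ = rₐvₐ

Convert to SI: rₚ = 8.007 Gm = 8.007e+09 m; rₐ = 110.2 Gm = 1.102e+11 m.
Conservation of angular momentum gives rₚvₚ = rₐvₐ, so vₚ/vₐ = rₐ/rₚ.
vₚ/vₐ = 1.102e+11 / 8.007e+09 ≈ 13.76.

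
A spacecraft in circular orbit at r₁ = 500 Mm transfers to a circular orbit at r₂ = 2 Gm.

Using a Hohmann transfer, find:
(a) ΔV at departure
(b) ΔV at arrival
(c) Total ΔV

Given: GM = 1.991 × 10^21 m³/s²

Convert to SI: r₁ = 500 Mm = 5e+08 m; r₂ = 2 Gm = 2e+09 m.
Transfer semi-major axis: a_t = (r₁ + r₂)/2 = (5e+08 + 2e+09)/2 = 1.25e+09 m.
Circular speeds: v₁ = √(GM/r₁) = 1.99549e+06 m/s, v₂ = √(GM/r₂) = 997747 m/s.
Transfer speeds (vis-viva v² = GM(2/r − 1/a_t)): v₁ᵗ = 2.52412e+06 m/s, v₂ᵗ = 631031 m/s.
(a) ΔV₁ = |v₁ᵗ − v₁| ≈ 5.286e+05 m/s = 528.6 km/s.
(b) ΔV₂ = |v₂ − v₂ᵗ| ≈ 3.667e+05 m/s = 366.7 km/s.
(c) ΔV_total = ΔV₁ + ΔV₂ ≈ 8.953e+05 m/s = 895.3 km/s.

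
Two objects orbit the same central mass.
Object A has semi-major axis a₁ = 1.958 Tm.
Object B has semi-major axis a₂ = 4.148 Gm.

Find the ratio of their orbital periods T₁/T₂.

Convert to SI: a₁ = 1.958 Tm = 1.958e+12 m; a₂ = 4.148 Gm = 4.148e+09 m.
From Kepler's third law, (T₁/T₂)² = (a₁/a₂)³, so T₁/T₂ = (a₁/a₂)^(3/2).
a₁/a₂ = 1.958e+12 / 4.148e+09 = 472.035.
T₁/T₂ = (472.035)^(3/2) ≈ 1.026e+04.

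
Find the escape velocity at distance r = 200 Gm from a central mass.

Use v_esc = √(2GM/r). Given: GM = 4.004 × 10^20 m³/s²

Convert to SI: r = 200 Gm = 2e+11 m.
Escape velocity comes from setting total energy to zero: ½v² − GM/r = 0 ⇒ v_esc = √(2GM / r).
v_esc = √(2 · 4.004e+20 / 2e+11) m/s ≈ 6.328e+04 m/s = 63.28 km/s.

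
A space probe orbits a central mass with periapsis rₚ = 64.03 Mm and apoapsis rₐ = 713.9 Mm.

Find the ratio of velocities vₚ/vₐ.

Convert to SI: rₚ = 64.03 Mm = 6.403e+07 m; rₐ = 713.9 Mm = 7.139e+08 m.
Conservation of angular momentum gives rₚvₚ = rₐvₐ, so vₚ/vₐ = rₐ/rₚ.
vₚ/vₐ = 7.139e+08 / 6.403e+07 ≈ 11.15.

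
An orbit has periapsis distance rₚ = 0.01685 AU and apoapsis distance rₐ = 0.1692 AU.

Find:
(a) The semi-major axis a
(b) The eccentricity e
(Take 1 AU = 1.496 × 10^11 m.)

Convert to SI: rₚ = 0.01685 AU = 2.52076e+09 m; rₐ = 0.1692 AU = 2.53123e+10 m.
(a) a = (rₚ + rₐ) / 2 = (2.52076e+09 + 2.53123e+10) / 2 ≈ 1.392e+10 m = 0.09302 AU.
(b) e = (rₐ − rₚ) / (rₐ + rₚ) = (2.53123e+10 − 2.52076e+09) / (2.53123e+10 + 2.52076e+09) ≈ 0.8189.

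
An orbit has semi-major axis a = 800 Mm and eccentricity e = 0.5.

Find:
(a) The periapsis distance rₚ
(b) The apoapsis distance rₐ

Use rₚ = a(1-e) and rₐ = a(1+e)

Convert to SI: a = 800 Mm = 8e+08 m.
(a) rₚ = a(1 − e) = 8e+08 · (1 − 0.5) = 8e+08 · 0.5 ≈ 4e+08 m = 400 Mm.
(b) rₐ = a(1 + e) = 8e+08 · (1 + 0.5) = 8e+08 · 1.5 ≈ 1.2e+09 m = 1.2 Gm.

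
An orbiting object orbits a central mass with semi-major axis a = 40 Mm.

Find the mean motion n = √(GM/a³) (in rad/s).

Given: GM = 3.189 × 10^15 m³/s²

Convert to SI: a = 40 Mm = 4e+07 m.
n = √(GM / a³).
n = √(3.189e+15 / (4e+07)³) rad/s ≈ 0.0002232 rad/s.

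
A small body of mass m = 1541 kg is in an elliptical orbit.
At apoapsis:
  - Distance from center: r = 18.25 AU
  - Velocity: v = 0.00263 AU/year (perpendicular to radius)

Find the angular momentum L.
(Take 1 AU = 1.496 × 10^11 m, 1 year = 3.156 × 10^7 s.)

Convert to SI: r = 18.25 AU = 2.7302e+12 m; v = 0.00263 AU/year = 12.4667 m/s.
Since v is perpendicular to r, L = m · v · r.
L = 1541 · 12.4667 · 2.7302e+12 kg·m²/s ≈ 5.245e+16 kg·m²/s.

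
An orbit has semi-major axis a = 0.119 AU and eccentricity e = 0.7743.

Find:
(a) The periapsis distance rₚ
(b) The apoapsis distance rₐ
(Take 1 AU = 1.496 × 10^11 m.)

Convert to SI: a = 0.119 AU = 1.78024e+10 m.
(a) rₚ = a(1 − e) = 1.78024e+10 · (1 − 0.7743) = 1.78024e+10 · 0.2257 ≈ 4.018e+09 m = 0.02686 AU.
(b) rₐ = a(1 + e) = 1.78024e+10 · (1 + 0.7743) = 1.78024e+10 · 1.7743 ≈ 3.159e+10 m = 0.2111 AU.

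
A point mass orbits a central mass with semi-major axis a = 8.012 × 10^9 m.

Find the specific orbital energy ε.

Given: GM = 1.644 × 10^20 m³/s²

ε = −GM / (2a).
ε = −1.644e+20 / (2 · 8.012e+09) J/kg ≈ -1.026e+10 J/kg = -10.26 GJ/kg.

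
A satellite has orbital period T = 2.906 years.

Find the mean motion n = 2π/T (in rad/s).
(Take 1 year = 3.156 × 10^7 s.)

Convert to SI: T = 2.906 years = 9.17134e+07 s.
n = 2π / T.
n = 2π / 9.17134e+07 s ≈ 6.851e-08 rad/s.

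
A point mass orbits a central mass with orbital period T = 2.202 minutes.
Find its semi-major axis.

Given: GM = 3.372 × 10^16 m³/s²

Convert to SI: T = 2.202 minutes = 132.12 s.
Invert Kepler's third law: a = (GM · T² / (4π²))^(1/3).
Substituting T = 132.12 s and GM = 3.372e+16 m³/s²:
a = (3.372e+16 · (132.12)² / (4π²))^(1/3) m
a ≈ 2.461e+06 m = 2.461 × 10^6 m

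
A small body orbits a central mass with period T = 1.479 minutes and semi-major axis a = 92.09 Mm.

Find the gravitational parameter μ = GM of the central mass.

Convert to SI: T = 1.479 minutes = 88.74 s; a = 92.09 Mm = 9.209e+07 m.
GM = 4π² · a³ / T².
GM = 4π² · (9.209e+07)³ / (88.74)² m³/s² ≈ 3.915e+21 m³/s² = 3.915 × 10^21 m³/s².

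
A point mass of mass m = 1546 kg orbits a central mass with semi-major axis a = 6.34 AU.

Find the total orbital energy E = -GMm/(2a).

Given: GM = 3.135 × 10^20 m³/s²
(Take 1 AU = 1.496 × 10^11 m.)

Convert to SI: a = 6.34 AU = 9.48464e+11 m.
E = −GMm / (2a).
E = −3.135e+20 · 1546 / (2 · 9.48464e+11) J ≈ -2.555e+11 J = -255.5 GJ.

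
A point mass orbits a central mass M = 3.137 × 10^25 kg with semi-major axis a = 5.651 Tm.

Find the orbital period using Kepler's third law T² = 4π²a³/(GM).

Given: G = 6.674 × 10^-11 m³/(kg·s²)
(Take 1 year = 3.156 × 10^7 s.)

Convert to SI: a = 5.651 Tm = 5.651e+12 m.
GM = G · M = 6.674e-11 · 3.137e+25 = 2.09363e+15 m³/s².
Kepler's third law: T = 2π √(a³ / GM).
Substituting a = 5.651e+12 m and GM = 2.09363e+15 m³/s²:
T = 2π √((5.651e+12)³ / 2.09363e+15) s
T ≈ 1.845e+12 s = 5.845e+04 years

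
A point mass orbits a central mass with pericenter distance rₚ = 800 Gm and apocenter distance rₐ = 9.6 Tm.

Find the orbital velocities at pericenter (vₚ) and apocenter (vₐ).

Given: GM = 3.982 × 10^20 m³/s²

Convert to SI: rₚ = 800 Gm = 8e+11 m; rₐ = 9.6 Tm = 9.6e+12 m.
Use the vis-viva equation v² = GM(2/r − 1/a) with a = (rₚ + rₐ)/2 = (8e+11 + 9.6e+12)/2 = 5.2e+12 m.
vₚ = √(GM · (2/rₚ − 1/a)) = √(3.982e+20 · (2/8e+11 − 1/5.2e+12)) m/s ≈ 3.031e+04 m/s = 30.31 km/s.
vₐ = √(GM · (2/rₐ − 1/a)) = √(3.982e+20 · (2/9.6e+12 − 1/5.2e+12)) m/s ≈ 2526 m/s = 2.526 km/s.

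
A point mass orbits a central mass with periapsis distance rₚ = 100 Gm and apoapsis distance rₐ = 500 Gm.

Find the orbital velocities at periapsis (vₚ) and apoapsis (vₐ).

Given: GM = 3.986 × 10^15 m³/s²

Convert to SI: rₚ = 100 Gm = 1e+11 m; rₐ = 500 Gm = 5e+11 m.
Use the vis-viva equation v² = GM(2/r − 1/a) with a = (rₚ + rₐ)/2 = (1e+11 + 5e+11)/2 = 3e+11 m.
vₚ = √(GM · (2/rₚ − 1/a)) = √(3.986e+15 · (2/1e+11 − 1/3e+11)) m/s ≈ 257.7 m/s = 257.7 m/s.
vₐ = √(GM · (2/rₐ − 1/a)) = √(3.986e+15 · (2/5e+11 − 1/3e+11)) m/s ≈ 51.55 m/s = 51.55 m/s.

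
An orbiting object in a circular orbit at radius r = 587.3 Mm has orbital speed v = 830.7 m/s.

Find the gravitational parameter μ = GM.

Convert to SI: r = 587.3 Mm = 5.873e+08 m.
For a circular orbit v² = GM/r, so GM = v² · r.
GM = (830.7)² · 5.873e+08 m³/s² ≈ 4.053e+14 m³/s² = 4.053 × 10^14 m³/s².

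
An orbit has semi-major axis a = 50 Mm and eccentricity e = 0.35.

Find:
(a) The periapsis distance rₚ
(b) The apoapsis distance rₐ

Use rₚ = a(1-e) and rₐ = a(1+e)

Convert to SI: a = 50 Mm = 5e+07 m.
(a) rₚ = a(1 − e) = 5e+07 · (1 − 0.35) = 5e+07 · 0.65 ≈ 3.25e+07 m = 32.5 Mm.
(b) rₐ = a(1 + e) = 5e+07 · (1 + 0.35) = 5e+07 · 1.35 ≈ 6.75e+07 m = 67.5 Mm.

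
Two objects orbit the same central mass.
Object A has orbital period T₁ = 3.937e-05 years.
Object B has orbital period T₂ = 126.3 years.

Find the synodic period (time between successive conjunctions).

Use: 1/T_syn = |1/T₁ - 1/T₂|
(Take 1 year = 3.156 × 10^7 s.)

Convert to SI: T₁ = 3.937e-05 years = 1242.52 s; T₂ = 126.3 years = 3.98603e+09 s.
T_syn = |T₁ · T₂ / (T₁ − T₂)|.
T_syn = |1242.52 · 3.98603e+09 / (1242.52 − 3.98603e+09)| s ≈ 1243 s = 3.937e-05 years.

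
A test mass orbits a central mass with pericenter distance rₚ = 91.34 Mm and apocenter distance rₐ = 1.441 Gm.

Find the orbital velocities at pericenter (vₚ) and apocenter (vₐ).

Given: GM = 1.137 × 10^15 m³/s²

Convert to SI: rₚ = 91.34 Mm = 9.134e+07 m; rₐ = 1.441 Gm = 1.441e+09 m.
Use the vis-viva equation v² = GM(2/r − 1/a) with a = (rₚ + rₐ)/2 = (9.134e+07 + 1.441e+09)/2 = 7.6617e+08 m.
vₚ = √(GM · (2/rₚ − 1/a)) = √(1.137e+15 · (2/9.134e+07 − 1/7.6617e+08)) m/s ≈ 4839 m/s = 4.839 km/s.
vₐ = √(GM · (2/rₐ − 1/a)) = √(1.137e+15 · (2/1.441e+09 − 1/7.6617e+08)) m/s ≈ 306.7 m/s = 306.7 m/s.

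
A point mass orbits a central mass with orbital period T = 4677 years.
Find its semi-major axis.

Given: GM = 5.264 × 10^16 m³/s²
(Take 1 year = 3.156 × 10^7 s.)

Convert to SI: T = 4677 years = 1.47606e+11 s.
Invert Kepler's third law: a = (GM · T² / (4π²))^(1/3).
Substituting T = 1.47606e+11 s and GM = 5.264e+16 m³/s²:
a = (5.264e+16 · (1.47606e+11)² / (4π²))^(1/3) m
a ≈ 3.074e+12 m = 3.074 Tm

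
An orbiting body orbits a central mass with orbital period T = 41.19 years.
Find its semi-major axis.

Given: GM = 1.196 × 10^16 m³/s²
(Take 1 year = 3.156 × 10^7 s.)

Convert to SI: T = 41.19 years = 1.29996e+09 s.
Invert Kepler's third law: a = (GM · T² / (4π²))^(1/3).
Substituting T = 1.29996e+09 s and GM = 1.196e+16 m³/s²:
a = (1.196e+16 · (1.29996e+09)² / (4π²))^(1/3) m
a ≈ 8e+10 m = 80 Gm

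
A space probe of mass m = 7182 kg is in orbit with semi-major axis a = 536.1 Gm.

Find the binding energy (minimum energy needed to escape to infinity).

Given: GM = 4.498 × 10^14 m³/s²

Convert to SI: a = 536.1 Gm = 5.361e+11 m.
Total orbital energy is E = −GMm/(2a); binding energy is E_bind = −E = GMm/(2a).
E_bind = 4.498e+14 · 7182 / (2 · 5.361e+11) J ≈ 3.013e+06 J = 3.013 MJ.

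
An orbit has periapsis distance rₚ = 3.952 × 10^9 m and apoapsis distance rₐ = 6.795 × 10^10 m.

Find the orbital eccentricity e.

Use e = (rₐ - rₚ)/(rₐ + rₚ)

e = (rₐ − rₚ) / (rₐ + rₚ).
e = (6.795e+10 − 3.952e+09) / (6.795e+10 + 3.952e+09) = 6.3998e+10 / 7.1902e+10 ≈ 0.8901.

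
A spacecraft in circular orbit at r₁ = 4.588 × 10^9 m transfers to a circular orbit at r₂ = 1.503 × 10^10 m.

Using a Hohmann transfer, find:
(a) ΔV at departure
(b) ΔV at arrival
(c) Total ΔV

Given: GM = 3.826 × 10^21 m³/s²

Transfer semi-major axis: a_t = (r₁ + r₂)/2 = (4.588e+09 + 1.503e+10)/2 = 9.809e+09 m.
Circular speeds: v₁ = √(GM/r₁) = 913189 m/s, v₂ = √(GM/r₂) = 504537 m/s.
Transfer speeds (vis-viva v² = GM(2/r − 1/a_t)): v₁ᵗ = 1.13039e+06 m/s, v₂ᵗ = 345058 m/s.
(a) ΔV₁ = |v₁ᵗ − v₁| ≈ 2.172e+05 m/s = 217.2 km/s.
(b) ΔV₂ = |v₂ − v₂ᵗ| ≈ 1.595e+05 m/s = 159.5 km/s.
(c) ΔV_total = ΔV₁ + ΔV₂ ≈ 3.767e+05 m/s = 376.7 km/s.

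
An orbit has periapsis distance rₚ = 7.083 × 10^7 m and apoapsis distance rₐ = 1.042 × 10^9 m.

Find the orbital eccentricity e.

e = (rₐ − rₚ) / (rₐ + rₚ).
e = (1.042e+09 − 7.083e+07) / (1.042e+09 + 7.083e+07) = 9.7117e+08 / 1.11283e+09 ≈ 0.8727.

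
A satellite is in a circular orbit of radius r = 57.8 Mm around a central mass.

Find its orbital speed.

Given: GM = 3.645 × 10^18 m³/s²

Convert to SI: r = 57.8 Mm = 5.78e+07 m.
For a circular orbit, gravity supplies the centripetal force, so v = √(GM / r).
v = √(3.645e+18 / 5.78e+07) m/s ≈ 2.511e+05 m/s = 251.1 km/s.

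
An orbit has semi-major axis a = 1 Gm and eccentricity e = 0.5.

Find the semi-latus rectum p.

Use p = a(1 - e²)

Convert to SI: a = 1 Gm = 1e+09 m.
p = a (1 − e²).
p = 1e+09 · (1 − (0.5)²) = 1e+09 · 0.75 ≈ 7.5e+08 m = 750 Mm.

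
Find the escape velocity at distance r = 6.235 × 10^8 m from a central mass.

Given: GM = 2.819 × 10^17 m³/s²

Escape velocity comes from setting total energy to zero: ½v² − GM/r = 0 ⇒ v_esc = √(2GM / r).
v_esc = √(2 · 2.819e+17 / 6.235e+08) m/s ≈ 3.007e+04 m/s = 30.07 km/s.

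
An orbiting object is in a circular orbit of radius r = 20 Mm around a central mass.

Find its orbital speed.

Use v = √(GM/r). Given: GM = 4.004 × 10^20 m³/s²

Convert to SI: r = 20 Mm = 2e+07 m.
For a circular orbit, gravity supplies the centripetal force, so v = √(GM / r).
v = √(4.004e+20 / 2e+07) m/s ≈ 4.474e+06 m/s = 4474 km/s.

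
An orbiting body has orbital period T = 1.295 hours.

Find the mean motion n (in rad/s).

Convert to SI: T = 1.295 hours = 4662 s.
n = 2π / T.
n = 2π / 4662 s ≈ 0.001348 rad/s.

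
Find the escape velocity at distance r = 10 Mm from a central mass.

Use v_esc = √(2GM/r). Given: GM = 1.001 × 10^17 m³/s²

Convert to SI: r = 10 Mm = 1e+07 m.
Escape velocity comes from setting total energy to zero: ½v² − GM/r = 0 ⇒ v_esc = √(2GM / r).
v_esc = √(2 · 1.001e+17 / 1e+07) m/s ≈ 1.415e+05 m/s = 141.5 km/s.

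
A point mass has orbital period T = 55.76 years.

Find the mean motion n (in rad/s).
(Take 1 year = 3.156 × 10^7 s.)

Convert to SI: T = 55.76 years = 1.75979e+09 s.
n = 2π / T.
n = 2π / 1.75979e+09 s ≈ 3.57e-09 rad/s.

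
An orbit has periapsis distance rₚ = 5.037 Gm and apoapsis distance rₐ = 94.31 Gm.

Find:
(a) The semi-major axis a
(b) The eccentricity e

Convert to SI: rₚ = 5.037 Gm = 5.037e+09 m; rₐ = 94.31 Gm = 9.431e+10 m.
(a) a = (rₚ + rₐ) / 2 = (5.037e+09 + 9.431e+10) / 2 ≈ 4.967e+10 m = 49.67 Gm.
(b) e = (rₐ − rₚ) / (rₐ + rₚ) = (9.431e+10 − 5.037e+09) / (9.431e+10 + 5.037e+09) ≈ 0.8986.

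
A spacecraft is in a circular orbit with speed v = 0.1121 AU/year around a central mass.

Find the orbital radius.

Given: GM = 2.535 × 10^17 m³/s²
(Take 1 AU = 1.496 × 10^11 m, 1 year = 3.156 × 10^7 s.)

Convert to SI: v = 0.1121 AU/year = 531.374 m/s.
For a circular orbit, v² = GM / r, so r = GM / v².
r = 2.535e+17 / (531.374)² m ≈ 8.978e+11 m = 6.001 AU.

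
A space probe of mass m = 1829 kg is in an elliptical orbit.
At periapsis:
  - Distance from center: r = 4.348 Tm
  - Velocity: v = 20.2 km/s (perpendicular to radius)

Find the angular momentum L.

Convert to SI: r = 4.348 Tm = 4.348e+12 m; v = 20.2 km/s = 20200 m/s.
Since v is perpendicular to r, L = m · v · r.
L = 1829 · 20200 · 4.348e+12 kg·m²/s ≈ 1.606e+20 kg·m²/s.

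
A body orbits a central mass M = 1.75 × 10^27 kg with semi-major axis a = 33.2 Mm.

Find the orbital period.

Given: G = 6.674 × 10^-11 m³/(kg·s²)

Convert to SI: a = 33.2 Mm = 3.32e+07 m.
GM = G · M = 6.674e-11 · 1.75e+27 = 1.16795e+17 m³/s².
Kepler's third law: T = 2π √(a³ / GM).
Substituting a = 3.32e+07 m and GM = 1.16795e+17 m³/s²:
T = 2π √((3.32e+07)³ / 1.16795e+17) s
T ≈ 3517 s = 58.62 minutes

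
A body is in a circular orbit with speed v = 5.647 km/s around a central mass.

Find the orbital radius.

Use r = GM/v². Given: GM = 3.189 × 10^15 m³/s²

Convert to SI: v = 5.647 km/s = 5647 m/s.
For a circular orbit, v² = GM / r, so r = GM / v².
r = 3.189e+15 / (5647)² m ≈ 1e+08 m = 100 Mm.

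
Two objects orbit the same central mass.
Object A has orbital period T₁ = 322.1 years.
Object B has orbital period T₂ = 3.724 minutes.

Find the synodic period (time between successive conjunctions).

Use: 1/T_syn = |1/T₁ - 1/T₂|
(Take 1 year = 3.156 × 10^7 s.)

Convert to SI: T₁ = 322.1 years = 1.01655e+10 s; T₂ = 3.724 minutes = 223.44 s.
T_syn = |T₁ · T₂ / (T₁ − T₂)|.
T_syn = |1.01655e+10 · 223.44 / (1.01655e+10 − 223.44)| s ≈ 223.4 s = 3.724 minutes.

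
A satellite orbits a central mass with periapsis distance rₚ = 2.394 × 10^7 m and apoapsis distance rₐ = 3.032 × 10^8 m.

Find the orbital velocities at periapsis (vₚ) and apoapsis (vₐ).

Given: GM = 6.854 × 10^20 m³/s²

Use the vis-viva equation v² = GM(2/r − 1/a) with a = (rₚ + rₐ)/2 = (2.394e+07 + 3.032e+08)/2 = 1.6357e+08 m.
vₚ = √(GM · (2/rₚ − 1/a)) = √(6.854e+20 · (2/2.394e+07 − 1/1.6357e+08)) m/s ≈ 7.285e+06 m/s = 7285 km/s.
vₐ = √(GM · (2/rₐ − 1/a)) = √(6.854e+20 · (2/3.032e+08 − 1/1.6357e+08)) m/s ≈ 5.752e+05 m/s = 575.2 km/s.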